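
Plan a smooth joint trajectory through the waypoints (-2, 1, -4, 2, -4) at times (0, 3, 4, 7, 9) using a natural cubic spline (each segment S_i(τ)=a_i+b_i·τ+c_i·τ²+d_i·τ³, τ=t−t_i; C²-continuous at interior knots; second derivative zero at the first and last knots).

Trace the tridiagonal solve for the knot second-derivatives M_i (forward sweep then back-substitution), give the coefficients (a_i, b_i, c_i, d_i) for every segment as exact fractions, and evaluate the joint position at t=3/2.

Δ: Δ0=1, Δ1=-5, Δ2=2, Δ3=-3
row 1: diag=8, rhs=-36; c'=1/8, d'=-9/2
row 2: denom=8−1·1/8=63/8; d'=(42−1·-9/2)/(63/8)=124/21
row 3: denom=10−3·8/21=62/7; d'=(-30−3·124/21)/(62/7)=-167/31
back: M3=-167/31
back: M2=124/21−8/21·-167/31=740/93
back: M1=-9/2−1/8·740/93=-511/93
M: M0=0, M1=-511/93, M2=740/93, M3=-167/31, M4=0
seg 0: a=-2, c=M0/2=0, d=(M1−M0)/(6·3)=-511/1674, b=Δ0−h0·(2M0+M1)/6=697/186
seg 1: a=1, c=M1/2=-511/186, d=(M2−M1)/(6·1)=139/62, b=Δ1−h1·(2M1+M2)/6=-418/93
seg 2: a=-4, c=M2/2=370/93, d=(M3−M2)/(6·3)=-1241/1674, b=Δ2−h2·(2M2+M3)/6=-607/186
seg 3: a=2, c=M3/2=-167/62, d=(M4−M3)/(6·2)=167/372, b=Δ3−h3·(2M3+M4)/6=55/93
t_q=3/2 → seg 0, τ=3/2; S=-2+697/186·τ+0·τ²+-511/1674·τ³=1285/496

  seg 0: a=-2 b=697/186 c=0 d=-511/1674
  seg 1: a=1 b=-418/93 c=-511/186 d=139/62
  seg 2: a=-4 b=-607/186 c=370/93 d=-1241/1674
  seg 3: a=2 b=55/93 c=-167/62 d=167/372
S(3/2) = 1285/496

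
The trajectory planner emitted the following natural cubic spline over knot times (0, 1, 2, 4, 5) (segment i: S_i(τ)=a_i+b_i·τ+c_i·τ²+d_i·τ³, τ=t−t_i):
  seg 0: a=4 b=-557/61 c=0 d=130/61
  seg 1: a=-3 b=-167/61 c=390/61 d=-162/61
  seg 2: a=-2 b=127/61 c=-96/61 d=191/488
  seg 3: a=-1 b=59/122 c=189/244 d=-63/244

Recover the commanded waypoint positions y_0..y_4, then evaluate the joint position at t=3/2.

y_0 = S_0(0) = a_0 = 4
y_1 = S_1(0) = a_1 = -3
y_2 = S_2(0) = a_2 = -2
y_3 = S_3(0) = a_3 = -1
y_4 = S_3(1) = 0
t_q=3/2 is in segment 1 (τ=1/2); S_1(τ)=-757/244

y_0=4 y_1=-3 y_2=-2 y_3=-1 y_4=0
S(3/2) = -757/244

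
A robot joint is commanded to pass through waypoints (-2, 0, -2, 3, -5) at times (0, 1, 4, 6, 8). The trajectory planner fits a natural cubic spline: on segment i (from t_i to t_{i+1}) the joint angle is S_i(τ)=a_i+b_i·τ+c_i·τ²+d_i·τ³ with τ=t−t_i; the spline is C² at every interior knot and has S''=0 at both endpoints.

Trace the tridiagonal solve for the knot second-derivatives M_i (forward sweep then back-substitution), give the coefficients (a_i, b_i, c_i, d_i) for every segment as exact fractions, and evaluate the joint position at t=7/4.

  seg 0: a=-2 b=4169/1608 c=0 d=-953/1608
  seg 1: a=0 b=655/804 c=-953/536 d=2065/4824
  seg 2: a=-2 b=2741/1608 c=139/67 d=-5393/6432
  seg 3: a=3 b=-47/804 c=-3169/1072 d=3169/6432
S(7/4) = -7153/34304

Δ: Δ0=2, Δ1=-2/3, Δ2=5/2, Δ3=-4
row 1: diag=8, rhs=-16; c'=3/8, d'=-2
row 2: denom=10−3·3/8=71/8; d'=(19−3·-2)/(71/8)=200/71
row 3: denom=8−2·16/71=536/71; d'=(-39−2·200/71)/(536/71)=-3169/536
back: M3=-3169/536
back: M2=200/71−16/71·-3169/536=278/67
back: M1=-2−3/8·278/67=-953/268
M: M0=0, M1=-953/268, M2=278/67, M3=-3169/536, M4=0
seg 0: a=-2, c=M0/2=0, d=(M1−M0)/(6·1)=-953/1608, b=Δ0−h0·(2M0+M1)/6=4169/1608
seg 1: a=0, c=M1/2=-953/536, d=(M2−M1)/(6·3)=2065/4824, b=Δ1−h1·(2M1+M2)/6=655/804
seg 2: a=-2, c=M2/2=139/67, d=(M3−M2)/(6·2)=-5393/6432, b=Δ2−h2·(2M2+M3)/6=2741/1608
seg 3: a=3, c=M3/2=-3169/1072, d=(M4−M3)/(6·2)=3169/6432, b=Δ3−h3·(2M3+M4)/6=-47/804
t_q=7/4 → seg 1, τ=3/4; S=0+655/804·τ+-953/536·τ²+2065/4824·τ³=-7153/34304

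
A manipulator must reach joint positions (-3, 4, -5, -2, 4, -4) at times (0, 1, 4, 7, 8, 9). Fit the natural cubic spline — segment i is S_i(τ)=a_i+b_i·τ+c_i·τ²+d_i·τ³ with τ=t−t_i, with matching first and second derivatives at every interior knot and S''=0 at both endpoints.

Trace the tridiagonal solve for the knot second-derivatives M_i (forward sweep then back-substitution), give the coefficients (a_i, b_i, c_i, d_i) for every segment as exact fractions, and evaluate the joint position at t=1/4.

Δ: Δ0=7, Δ1=-3, Δ2=1, Δ3=6, Δ4=-8
row 1: diag=8, rhs=-60; c'=3/8, d'=-15/2
row 2: denom=12−3·3/8=87/8; d'=(24−3·-15/2)/(87/8)=124/29
row 3: denom=8−3·8/29=208/29; d'=(30−3·124/29)/(208/29)=249/104
row 4: denom=4−1·29/208=803/208; d'=(-84−1·249/104)/(803/208)=-17970/803
back: M4=-17970/803
back: M3=249/104−29/208·-17970/803=4428/803
back: M2=124/29−8/29·4428/803=2212/803
back: M1=-15/2−3/8·2212/803=-6852/803
M: M0=0, M1=-6852/803, M2=2212/803, M3=4428/803, M4=-17970/803, M5=0
seg 0: a=-3, c=M0/2=0, d=(M1−M0)/(6·1)=-1142/803, b=Δ0−h0·(2M0+M1)/6=6763/803
seg 1: a=4, c=M1/2=-3426/803, d=(M2−M1)/(6·3)=412/657, b=Δ1−h1·(2M1+M2)/6=3337/803
seg 2: a=-5, c=M2/2=1106/803, d=(M3−M2)/(6·3)=1108/7227, b=Δ2−h2·(2M2+M3)/6=-3623/803
seg 3: a=-2, c=M3/2=2214/803, d=(M4−M3)/(6·1)=-3733/803, b=Δ3−h3·(2M3+M4)/6=6337/803
seg 4: a=4, c=M4/2=-8985/803, d=(M5−M4)/(6·1)=2995/803, b=Δ4−h4·(2M4+M5)/6=-434/803
t_q=1/4 → seg 0, τ=1/4; S=-3+6763/803·τ+0·τ²+-1142/803·τ³=-23555/25696

  seg 0: a=-3 b=6763/803 c=0 d=-1142/803
  seg 1: a=4 b=3337/803 c=-3426/803 d=412/657
  seg 2: a=-5 b=-3623/803 c=1106/803 d=1108/7227
  seg 3: a=-2 b=6337/803 c=2214/803 d=-3733/803
  seg 4: a=4 b=-434/803 c=-8985/803 d=2995/803
S(1/4) = -23555/25696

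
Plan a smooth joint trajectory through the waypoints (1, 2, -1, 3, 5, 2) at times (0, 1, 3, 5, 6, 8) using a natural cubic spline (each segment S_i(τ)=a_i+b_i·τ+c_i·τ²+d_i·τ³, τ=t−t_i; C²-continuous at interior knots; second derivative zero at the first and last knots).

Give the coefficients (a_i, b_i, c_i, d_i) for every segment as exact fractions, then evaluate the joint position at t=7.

  seg 0: a=1 b=2267/1396 c=0 d=-871/1396
  seg 1: a=2 b=-173/698 c=-2613/1396 d=1739/2792
  seg 2: a=-1 b=-91/349 c=651/349 d=-513/1396
  seg 3: a=3 b=974/349 c=-237/698 d=-315/698
  seg 4: a=5 b=529/698 c=-591/349 d=197/698
S(7) = 1517/349

Δ: Δ0=1, Δ1=-3/2, Δ2=2, Δ3=2, Δ4=-3/2
row 1: diag=6, rhs=-15; c'=1/3, d'=-5/2
row 2: denom=8−2·1/3=22/3; d'=(21−2·-5/2)/(22/3)=39/11
row 3: denom=6−2·3/11=60/11; d'=(0−2·39/11)/(60/11)=-13/10
row 4: denom=6−1·11/60=349/60; d'=(-21−1·-13/10)/(349/60)=-1182/349
back: M4=-1182/349
back: M3=-13/10−11/60·-1182/349=-237/349
back: M2=39/11−3/11·-237/349=1302/349
back: M1=-5/2−1/3·1302/349=-2613/698
M: M0=0, M1=-2613/698, M2=1302/349, M3=-237/349, M4=-1182/349, M5=0
seg 0: a=1, c=M0/2=0, d=(M1−M0)/(6·1)=-871/1396, b=Δ0−h0·(2M0+M1)/6=2267/1396
seg 1: a=2, c=M1/2=-2613/1396, d=(M2−M1)/(6·2)=1739/2792, b=Δ1−h1·(2M1+M2)/6=-173/698
seg 2: a=-1, c=M2/2=651/349, d=(M3−M2)/(6·2)=-513/1396, b=Δ2−h2·(2M2+M3)/6=-91/349
seg 3: a=3, c=M3/2=-237/698, d=(M4−M3)/(6·1)=-315/698, b=Δ3−h3·(2M3+M4)/6=974/349
seg 4: a=5, c=M4/2=-591/349, d=(M5−M4)/(6·2)=197/698, b=Δ4−h4·(2M4+M5)/6=529/698
t_q=7 → seg 4, τ=1; S=5+529/698·τ+-591/349·τ²+197/698·τ³=1517/349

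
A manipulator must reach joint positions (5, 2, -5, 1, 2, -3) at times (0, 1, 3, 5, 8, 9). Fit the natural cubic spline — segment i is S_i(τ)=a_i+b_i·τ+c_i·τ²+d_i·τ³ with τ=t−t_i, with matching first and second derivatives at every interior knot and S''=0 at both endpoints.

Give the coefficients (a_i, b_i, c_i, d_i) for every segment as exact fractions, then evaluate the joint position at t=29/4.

Δ: Δ0=-3, Δ1=-7/2, Δ2=3, Δ3=1/3, Δ4=-5
row 1: diag=6, rhs=-3; c'=1/3, d'=-1/2
row 2: denom=8−2·1/3=22/3; d'=(39−2·-1/2)/(22/3)=60/11
row 3: denom=10−2·3/11=104/11; d'=(-16−2·60/11)/(104/11)=-37/13
row 4: denom=8−3·33/104=733/104; d'=(-32−3·-37/13)/(733/104)=-2440/733
back: M4=-2440/733
back: M3=-37/13−33/104·-2440/733=-1312/733
back: M2=60/11−3/11·-1312/733=4356/733
back: M1=-1/2−1/3·4356/733=-3637/1466
M: M0=0, M1=-3637/1466, M2=4356/733, M3=-1312/733, M4=-2440/733, M5=0
seg 0: a=5, c=M0/2=0, d=(M1−M0)/(6·1)=-3637/8796, b=Δ0−h0·(2M0+M1)/6=-22751/8796
seg 1: a=2, c=M1/2=-3637/2932, d=(M2−M1)/(6·2)=12349/17592, b=Δ1−h1·(2M1+M2)/6=-16831/4398
seg 2: a=-5, c=M2/2=2178/733, d=(M3−M2)/(6·2)=-1417/2199, b=Δ2−h2·(2M2+M3)/6=-803/2199
seg 3: a=1, c=M3/2=-656/733, d=(M4−M3)/(6·3)=-188/2199, b=Δ3−h3·(2M3+M4)/6=8329/2199
seg 4: a=2, c=M4/2=-1220/733, d=(M5−M4)/(6·1)=1220/2199, b=Δ4−h4·(2M4+M5)/6=-8555/2199
t_q=29/4 → seg 3, τ=9/4; S=1+8329/2199·τ+-656/733·τ²+-188/2199·τ³=47119/11728

  seg 0: a=5 b=-22751/8796 c=0 d=-3637/8796
  seg 1: a=2 b=-16831/4398 c=-3637/2932 d=12349/17592
  seg 2: a=-5 b=-803/2199 c=2178/733 d=-1417/2199
  seg 3: a=1 b=8329/2199 c=-656/733 d=-188/2199
  seg 4: a=2 b=-8555/2199 c=-1220/733 d=1220/2199
S(29/4) = 47119/11728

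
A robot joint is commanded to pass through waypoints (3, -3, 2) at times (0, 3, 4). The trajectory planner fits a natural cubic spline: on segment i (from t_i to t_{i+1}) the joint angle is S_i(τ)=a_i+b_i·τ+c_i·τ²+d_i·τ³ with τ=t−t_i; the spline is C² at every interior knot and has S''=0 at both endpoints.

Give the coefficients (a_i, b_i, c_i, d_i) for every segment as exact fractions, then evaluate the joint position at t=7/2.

Δ: Δ0=-2, Δ1=5
row 1: diag=8, rhs=42; c'=1/8, d'=21/4
back: M1=21/4
M: M0=0, M1=21/4, M2=0
seg 0: a=3, c=M0/2=0, d=(M1−M0)/(6·3)=7/24, b=Δ0−h0·(2M0+M1)/6=-37/8
seg 1: a=-3, c=M1/2=21/8, d=(M2−M1)/(6·1)=-7/8, b=Δ1−h1·(2M1+M2)/6=13/4
t_q=7/2 → seg 1, τ=1/2; S=-3+13/4·τ+21/8·τ²+-7/8·τ³=-53/64

  seg 0: a=3 b=-37/8 c=0 d=7/24
  seg 1: a=-3 b=13/4 c=21/8 d=-7/8
S(7/2) = -53/64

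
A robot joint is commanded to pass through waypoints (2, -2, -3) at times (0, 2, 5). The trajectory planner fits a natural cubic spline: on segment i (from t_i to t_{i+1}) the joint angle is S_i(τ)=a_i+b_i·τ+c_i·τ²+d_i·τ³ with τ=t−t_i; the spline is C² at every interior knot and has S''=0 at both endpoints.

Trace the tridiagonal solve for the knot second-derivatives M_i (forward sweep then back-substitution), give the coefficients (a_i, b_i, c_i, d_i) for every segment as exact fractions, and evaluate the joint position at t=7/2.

  seg 0: a=2 b=-7/3 c=0 d=1/12
  seg 1: a=-2 b=-4/3 c=1/2 d=-1/18
S(7/2) = -49/16

Δ: Δ0=-2, Δ1=-1/3
row 1: diag=10, rhs=10; c'=3/10, d'=1
back: M1=1
M: M0=0, M1=1, M2=0
seg 0: a=2, c=M0/2=0, d=(M1−M0)/(6·2)=1/12, b=Δ0−h0·(2M0+M1)/6=-7/3
seg 1: a=-2, c=M1/2=1/2, d=(M2−M1)/(6·3)=-1/18, b=Δ1−h1·(2M1+M2)/6=-4/3
t_q=7/2 → seg 1, τ=3/2; S=-2+-4/3·τ+1/2·τ²+-1/18·τ³=-49/16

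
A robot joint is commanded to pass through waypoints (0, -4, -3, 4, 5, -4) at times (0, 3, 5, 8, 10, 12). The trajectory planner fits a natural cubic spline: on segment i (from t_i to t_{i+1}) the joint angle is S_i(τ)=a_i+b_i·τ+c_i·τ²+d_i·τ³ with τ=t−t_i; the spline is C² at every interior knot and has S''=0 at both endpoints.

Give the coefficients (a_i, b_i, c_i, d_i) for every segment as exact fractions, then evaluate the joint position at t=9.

Δ: Δ0=-4/3, Δ1=1/2, Δ2=7/3, Δ3=1/2, Δ4=-9/2
row 1: diag=10, rhs=11; c'=1/5, d'=11/10
row 2: denom=10−2·1/5=48/5; d'=(11−2·11/10)/(48/5)=11/12
row 3: denom=10−3·5/16=145/16; d'=(-11−3·11/12)/(145/16)=-44/29
row 4: denom=8−2·32/145=1096/145; d'=(-30−2·-44/29)/(1096/145)=-1955/548
back: M4=-1955/548
back: M3=-44/29−32/145·-1955/548=-100/137
back: M2=11/12−5/16·-100/137=941/822
back: M1=11/10−1/5·941/822=358/411
M: M0=0, M1=358/411, M2=941/822, M3=-100/137, M4=-1955/548, M5=0
seg 0: a=0, c=M0/2=0, d=(M1−M0)/(6·3)=179/3699, b=Δ0−h0·(2M0+M1)/6=-727/411
seg 1: a=-4, c=M1/2=179/411, d=(M2−M1)/(6·2)=25/1096, b=Δ1−h1·(2M1+M2)/6=-190/411
seg 2: a=-3, c=M2/2=941/1644, d=(M3−M2)/(6·3)=-1541/14796, b=Δ2−h2·(2M2+M3)/6=1277/822
seg 3: a=4, c=M3/2=-50/137, d=(M4−M3)/(6·2)=-1555/6576, b=Δ3−h3·(2M3+M4)/6=3577/1644
seg 4: a=5, c=M4/2=-1955/1096, d=(M5−M4)/(6·2)=1955/6576, b=Δ4−h4·(2M4+M5)/6=-872/411
t_q=9 → seg 3, τ=1; S=4+3577/1644·τ+-50/137·τ²+-1555/6576·τ³=12219/2192

  seg 0: a=0 b=-727/411 c=0 d=179/3699
  seg 1: a=-4 b=-190/411 c=179/411 d=25/1096
  seg 2: a=-3 b=1277/822 c=941/1644 d=-1541/14796
  seg 3: a=4 b=3577/1644 c=-50/137 d=-1555/6576
  seg 4: a=5 b=-872/411 c=-1955/1096 d=1955/6576
S(9) = 12219/2192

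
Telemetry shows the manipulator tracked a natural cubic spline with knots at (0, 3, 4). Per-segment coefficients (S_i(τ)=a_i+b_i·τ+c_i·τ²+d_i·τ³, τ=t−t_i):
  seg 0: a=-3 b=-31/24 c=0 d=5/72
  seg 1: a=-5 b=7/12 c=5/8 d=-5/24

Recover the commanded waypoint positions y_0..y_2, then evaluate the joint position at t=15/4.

y_0=-3 y_1=-5 y_2=-4
S(15/4) = -2201/512

y_0 = S_0(0) = a_0 = -3
y_1 = S_1(0) = a_1 = -5
y_2 = S_1(1) = -4
t_q=15/4 is in segment 1 (τ=3/4); S_1(τ)=-2201/512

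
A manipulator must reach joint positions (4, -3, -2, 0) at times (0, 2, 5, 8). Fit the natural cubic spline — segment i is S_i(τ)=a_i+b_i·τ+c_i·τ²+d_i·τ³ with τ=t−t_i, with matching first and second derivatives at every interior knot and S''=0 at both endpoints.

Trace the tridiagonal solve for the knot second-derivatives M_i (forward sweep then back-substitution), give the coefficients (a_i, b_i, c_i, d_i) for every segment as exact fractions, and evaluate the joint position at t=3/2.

Δ: Δ0=-7/2, Δ1=1/3, Δ2=2/3
row 1: diag=10, rhs=23; c'=3/10, d'=23/10
row 2: denom=12−3·3/10=111/10; d'=(2−3·23/10)/(111/10)=-49/111
back: M2=-49/111
back: M1=23/10−3/10·-49/111=90/37
M: M0=0, M1=90/37, M2=-49/111, M3=0
seg 0: a=4, c=M0/2=0, d=(M1−M0)/(6·2)=15/74, b=Δ0−h0·(2M0+M1)/6=-319/74
seg 1: a=-3, c=M1/2=45/37, d=(M2−M1)/(6·3)=-319/1998, b=Δ1−h1·(2M1+M2)/6=-139/74
seg 2: a=-2, c=M2/2=-49/222, d=(M3−M2)/(6·3)=49/1998, b=Δ2−h2·(2M2+M3)/6=41/37
t_q=3/2 → seg 0, τ=3/2; S=4+-319/74·τ+0·τ²+15/74·τ³=-1055/592

  seg 0: a=4 b=-319/74 c=0 d=15/74
  seg 1: a=-3 b=-139/74 c=45/37 d=-319/1998
  seg 2: a=-2 b=41/37 c=-49/222 d=49/1998
S(3/2) = -1055/592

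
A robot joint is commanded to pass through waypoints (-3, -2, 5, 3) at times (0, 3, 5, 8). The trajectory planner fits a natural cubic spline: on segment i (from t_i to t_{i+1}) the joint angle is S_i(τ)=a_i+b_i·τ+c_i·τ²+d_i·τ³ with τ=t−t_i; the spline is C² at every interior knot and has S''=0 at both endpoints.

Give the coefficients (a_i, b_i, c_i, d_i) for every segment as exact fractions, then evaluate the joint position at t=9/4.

  seg 0: a=-3 b=-11/12 c=0 d=5/36
  seg 1: a=-2 b=17/6 c=5/4 d=-11/24
  seg 2: a=5 b=7/3 c=-3/2 d=1/6
S(9/4) = -891/256

Δ: Δ0=1/3, Δ1=7/2, Δ2=-2/3
row 1: diag=10, rhs=19; c'=1/5, d'=19/10
row 2: denom=10−2·1/5=48/5; d'=(-25−2·19/10)/(48/5)=-3
back: M2=-3
back: M1=19/10−1/5·-3=5/2
M: M0=0, M1=5/2, M2=-3, M3=0
seg 0: a=-3, c=M0/2=0, d=(M1−M0)/(6·3)=5/36, b=Δ0−h0·(2M0+M1)/6=-11/12
seg 1: a=-2, c=M1/2=5/4, d=(M2−M1)/(6·2)=-11/24, b=Δ1−h1·(2M1+M2)/6=17/6
seg 2: a=5, c=M2/2=-3/2, d=(M3−M2)/(6·3)=1/6, b=Δ2−h2·(2M2+M3)/6=7/3
t_q=9/4 → seg 0, τ=9/4; S=-3+-11/12·τ+0·τ²+5/36·τ³=-891/256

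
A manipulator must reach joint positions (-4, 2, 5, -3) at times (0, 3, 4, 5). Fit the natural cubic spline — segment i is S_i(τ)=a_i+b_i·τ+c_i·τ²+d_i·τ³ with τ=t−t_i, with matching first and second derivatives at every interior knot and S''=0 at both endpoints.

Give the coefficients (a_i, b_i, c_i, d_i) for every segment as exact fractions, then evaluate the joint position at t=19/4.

  seg 0: a=-4 b=17/31 c=0 d=5/31
  seg 1: a=2 b=152/31 c=45/31 d=-104/31
  seg 2: a=5 b=-70/31 c=-267/31 d=89/31
S(19/4) = -649/1984

Δ: Δ0=2, Δ1=3, Δ2=-8
row 1: diag=8, rhs=6; c'=1/8, d'=3/4
row 2: denom=4−1·1/8=31/8; d'=(-66−1·3/4)/(31/8)=-534/31
back: M2=-534/31
back: M1=3/4−1/8·-534/31=90/31
M: M0=0, M1=90/31, M2=-534/31, M3=0
seg 0: a=-4, c=M0/2=0, d=(M1−M0)/(6·3)=5/31, b=Δ0−h0·(2M0+M1)/6=17/31
seg 1: a=2, c=M1/2=45/31, d=(M2−M1)/(6·1)=-104/31, b=Δ1−h1·(2M1+M2)/6=152/31
seg 2: a=5, c=M2/2=-267/31, d=(M3−M2)/(6·1)=89/31, b=Δ2−h2·(2M2+M3)/6=-70/31
t_q=19/4 → seg 2, τ=3/4; S=5+-70/31·τ+-267/31·τ²+89/31·τ³=-649/1984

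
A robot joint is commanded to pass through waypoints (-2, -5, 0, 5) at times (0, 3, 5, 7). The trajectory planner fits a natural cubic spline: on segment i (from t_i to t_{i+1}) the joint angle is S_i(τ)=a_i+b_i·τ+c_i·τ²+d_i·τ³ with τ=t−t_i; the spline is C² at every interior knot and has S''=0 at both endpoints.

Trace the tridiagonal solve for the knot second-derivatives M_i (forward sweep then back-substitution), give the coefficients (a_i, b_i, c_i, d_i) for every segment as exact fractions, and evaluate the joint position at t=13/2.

  seg 0: a=-2 b=-40/19 c=0 d=7/57
  seg 1: a=-5 b=23/19 c=21/19 d=-35/152
  seg 2: a=0 b=109/38 c=-21/76 d=7/152
S(13/2) = 4665/1216

Δ: Δ0=-1, Δ1=5/2, Δ2=5/2
row 1: diag=10, rhs=21; c'=1/5, d'=21/10
row 2: denom=8−2·1/5=38/5; d'=(0−2·21/10)/(38/5)=-21/38
back: M2=-21/38
back: M1=21/10−1/5·-21/38=42/19
M: M0=0, M1=42/19, M2=-21/38, M3=0
seg 0: a=-2, c=M0/2=0, d=(M1−M0)/(6·3)=7/57, b=Δ0−h0·(2M0+M1)/6=-40/19
seg 1: a=-5, c=M1/2=21/19, d=(M2−M1)/(6·2)=-35/152, b=Δ1−h1·(2M1+M2)/6=23/19
seg 2: a=0, c=M2/2=-21/76, d=(M3−M2)/(6·2)=7/152, b=Δ2−h2·(2M2+M3)/6=109/38
t_q=13/2 → seg 2, τ=3/2; S=0+109/38·τ+-21/76·τ²+7/152·τ³=4665/1216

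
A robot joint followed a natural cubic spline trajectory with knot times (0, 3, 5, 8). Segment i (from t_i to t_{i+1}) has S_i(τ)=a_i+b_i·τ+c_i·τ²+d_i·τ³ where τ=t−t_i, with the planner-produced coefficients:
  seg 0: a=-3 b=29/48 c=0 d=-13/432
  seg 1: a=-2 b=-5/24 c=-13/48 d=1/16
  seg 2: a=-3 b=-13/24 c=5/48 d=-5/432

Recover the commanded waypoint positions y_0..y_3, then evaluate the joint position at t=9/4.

y_0 = S_0(0) = a_0 = -3
y_1 = S_1(0) = a_1 = -2
y_2 = S_2(0) = a_2 = -3
y_3 = S_2(3) = -4
t_q=9/4 is in segment 0 (τ=9/4); S_0(τ)=-2031/1024

y_0=-3 y_1=-2 y_2=-3 y_3=-4
S(9/4) = -2031/1024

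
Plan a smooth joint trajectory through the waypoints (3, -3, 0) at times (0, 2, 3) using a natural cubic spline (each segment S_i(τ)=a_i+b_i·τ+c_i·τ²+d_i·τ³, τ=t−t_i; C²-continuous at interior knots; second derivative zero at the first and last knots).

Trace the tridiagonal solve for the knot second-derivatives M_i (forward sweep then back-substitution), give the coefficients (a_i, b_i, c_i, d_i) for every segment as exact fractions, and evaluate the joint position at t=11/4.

  seg 0: a=3 b=-5 c=0 d=1/2
  seg 1: a=-3 b=1 c=3 d=-1
S(11/4) = -63/64

Δ: Δ0=-3, Δ1=3
row 1: diag=6, rhs=36; c'=1/6, d'=6
back: M1=6
M: M0=0, M1=6, M2=0
seg 0: a=3, c=M0/2=0, d=(M1−M0)/(6·2)=1/2, b=Δ0−h0·(2M0+M1)/6=-5
seg 1: a=-3, c=M1/2=3, d=(M2−M1)/(6·1)=-1, b=Δ1−h1·(2M1+M2)/6=1
t_q=11/4 → seg 1, τ=3/4; S=-3+1·τ+3·τ²+-1·τ³=-63/64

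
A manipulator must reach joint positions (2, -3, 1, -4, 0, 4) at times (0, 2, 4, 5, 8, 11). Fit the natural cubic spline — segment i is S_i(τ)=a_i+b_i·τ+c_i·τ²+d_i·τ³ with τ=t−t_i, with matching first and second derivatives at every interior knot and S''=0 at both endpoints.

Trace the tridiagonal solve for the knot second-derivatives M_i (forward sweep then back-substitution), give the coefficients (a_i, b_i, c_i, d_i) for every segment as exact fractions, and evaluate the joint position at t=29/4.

  seg 0: a=2 b=-4165/933 c=0 d=3665/7464
  seg 1: a=-3 b=2665/1866 c=3665/1244 d=-1241/933
  seg 2: a=1 b=-5129/1866 c=-6263/1244 d=10387/3732
  seg 3: a=-4 b=-16675/3732 c=1031/311 d=-5155/11196
  seg 4: a=0 b=5581/1866 c=-1031/1244 d=1031/11196
S(29/4) = -200243/79616

Δ: Δ0=-5/2, Δ1=2, Δ2=-5, Δ3=4/3, Δ4=4/3
row 1: diag=8, rhs=27; c'=1/4, d'=27/8
row 2: denom=6−2·1/4=11/2; d'=(-42−2·27/8)/(11/2)=-195/22
row 3: denom=8−1·2/11=86/11; d'=(38−1·-195/22)/(86/11)=1031/172
row 4: denom=12−3·33/86=933/86; d'=(0−3·1031/172)/(933/86)=-1031/622
back: M4=-1031/622
back: M3=1031/172−33/86·-1031/622=2062/311
back: M2=-195/22−2/11·2062/311=-6263/622
back: M1=27/8−1/4·-6263/622=3665/622
M: M0=0, M1=3665/622, M2=-6263/622, M3=2062/311, M4=-1031/622, M5=0
seg 0: a=2, c=M0/2=0, d=(M1−M0)/(6·2)=3665/7464, b=Δ0−h0·(2M0+M1)/6=-4165/933
seg 1: a=-3, c=M1/2=3665/1244, d=(M2−M1)/(6·2)=-1241/933, b=Δ1−h1·(2M1+M2)/6=2665/1866
seg 2: a=1, c=M2/2=-6263/1244, d=(M3−M2)/(6·1)=10387/3732, b=Δ2−h2·(2M2+M3)/6=-5129/1866
seg 3: a=-4, c=M3/2=1031/311, d=(M4−M3)/(6·3)=-5155/11196, b=Δ3−h3·(2M3+M4)/6=-16675/3732
seg 4: a=0, c=M4/2=-1031/1244, d=(M5−M4)/(6·3)=1031/11196, b=Δ4−h4·(2M4+M5)/6=5581/1866
t_q=29/4 → seg 3, τ=9/4; S=-4+-16675/3732·τ+1031/311·τ²+-5155/11196·τ³=-200243/79616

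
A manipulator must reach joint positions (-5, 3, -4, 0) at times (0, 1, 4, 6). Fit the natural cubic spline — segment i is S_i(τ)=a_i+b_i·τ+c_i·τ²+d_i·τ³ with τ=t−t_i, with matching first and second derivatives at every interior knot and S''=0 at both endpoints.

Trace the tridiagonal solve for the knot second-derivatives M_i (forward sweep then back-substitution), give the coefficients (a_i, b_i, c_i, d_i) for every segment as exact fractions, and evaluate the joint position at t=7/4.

  seg 0: a=-5 b=2053/213 c=0 d=-349/213
  seg 1: a=3 b=1006/213 c=-349/71 d=182/213
  seg 2: a=-4 b=-362/213 c=197/71 d=-197/426
S(7/4) = 9401/2272

Δ: Δ0=8, Δ1=-7/3, Δ2=2
row 1: diag=8, rhs=-62; c'=3/8, d'=-31/4
row 2: denom=10−3·3/8=71/8; d'=(26−3·-31/4)/(71/8)=394/71
back: M2=394/71
back: M1=-31/4−3/8·394/71=-698/71
M: M0=0, M1=-698/71, M2=394/71, M3=0
seg 0: a=-5, c=M0/2=0, d=(M1−M0)/(6·1)=-349/213, b=Δ0−h0·(2M0+M1)/6=2053/213
seg 1: a=3, c=M1/2=-349/71, d=(M2−M1)/(6·3)=182/213, b=Δ1−h1·(2M1+M2)/6=1006/213
seg 2: a=-4, c=M2/2=197/71, d=(M3−M2)/(6·2)=-197/426, b=Δ2−h2·(2M2+M3)/6=-362/213
t_q=7/4 → seg 1, τ=3/4; S=3+1006/213·τ+-349/71·τ²+182/213·τ³=9401/2272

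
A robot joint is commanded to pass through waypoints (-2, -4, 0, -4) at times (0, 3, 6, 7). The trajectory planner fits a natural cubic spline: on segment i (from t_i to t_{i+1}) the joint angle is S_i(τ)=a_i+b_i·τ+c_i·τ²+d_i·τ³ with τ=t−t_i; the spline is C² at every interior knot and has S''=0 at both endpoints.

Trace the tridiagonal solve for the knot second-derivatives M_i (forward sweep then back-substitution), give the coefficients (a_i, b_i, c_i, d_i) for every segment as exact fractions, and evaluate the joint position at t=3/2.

  seg 0: a=-2 b=-154/87 c=0 d=32/261
  seg 1: a=-4 b=134/87 c=32/29 d=-34/87
  seg 2: a=0 b=-208/87 c=-70/29 d=70/87
S(3/2) = -123/29

Δ: Δ0=-2/3, Δ1=4/3, Δ2=-4
row 1: diag=12, rhs=12; c'=1/4, d'=1
row 2: denom=8−3·1/4=29/4; d'=(-32−3·1)/(29/4)=-140/29
back: M2=-140/29
back: M1=1−1/4·-140/29=64/29
M: M0=0, M1=64/29, M2=-140/29, M3=0
seg 0: a=-2, c=M0/2=0, d=(M1−M0)/(6·3)=32/261, b=Δ0−h0·(2M0+M1)/6=-154/87
seg 1: a=-4, c=M1/2=32/29, d=(M2−M1)/(6·3)=-34/87, b=Δ1−h1·(2M1+M2)/6=134/87
seg 2: a=0, c=M2/2=-70/29, d=(M3−M2)/(6·1)=70/87, b=Δ2−h2·(2M2+M3)/6=-208/87
t_q=3/2 → seg 0, τ=3/2; S=-2+-154/87·τ+0·τ²+32/261·τ³=-123/29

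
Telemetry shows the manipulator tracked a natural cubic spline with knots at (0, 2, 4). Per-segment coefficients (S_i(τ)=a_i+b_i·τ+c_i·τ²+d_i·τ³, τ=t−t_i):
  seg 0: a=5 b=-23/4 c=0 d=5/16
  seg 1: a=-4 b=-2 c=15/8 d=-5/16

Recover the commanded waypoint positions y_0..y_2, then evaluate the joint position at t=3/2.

y_0 = S_0(0) = a_0 = 5
y_1 = S_1(0) = a_1 = -4
y_2 = S_1(2) = -3
t_q=3/2 is in segment 0 (τ=3/2); S_0(τ)=-329/128

y_0=5 y_1=-4 y_2=-3
S(3/2) = -329/128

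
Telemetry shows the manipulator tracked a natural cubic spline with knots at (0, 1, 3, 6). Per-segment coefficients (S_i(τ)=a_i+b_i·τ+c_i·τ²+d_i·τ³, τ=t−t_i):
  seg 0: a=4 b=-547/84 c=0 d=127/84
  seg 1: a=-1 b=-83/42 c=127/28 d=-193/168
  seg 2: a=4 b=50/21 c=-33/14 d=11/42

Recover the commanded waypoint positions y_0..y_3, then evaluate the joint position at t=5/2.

y_0 = S_0(0) = a_0 = 4
y_1 = S_1(0) = a_1 = -1
y_2 = S_2(0) = a_2 = 4
y_3 = S_2(3) = -3
t_q=5/2 is in segment 1 (τ=3/2); S_1(τ)=1059/448

y_0=4 y_1=-1 y_2=4 y_3=-3
S(5/2) = 1059/448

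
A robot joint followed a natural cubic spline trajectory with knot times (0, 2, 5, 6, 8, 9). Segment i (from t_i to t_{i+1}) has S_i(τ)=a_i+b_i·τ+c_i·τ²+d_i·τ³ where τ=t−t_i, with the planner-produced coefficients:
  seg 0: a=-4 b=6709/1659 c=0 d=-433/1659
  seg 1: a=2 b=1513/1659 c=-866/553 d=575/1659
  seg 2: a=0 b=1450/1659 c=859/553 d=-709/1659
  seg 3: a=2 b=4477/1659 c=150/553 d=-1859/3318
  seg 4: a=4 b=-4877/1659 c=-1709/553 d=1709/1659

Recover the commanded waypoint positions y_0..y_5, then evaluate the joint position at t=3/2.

y_0=-4 y_1=2 y_2=0 y_3=2 y_4=4 y_5=-1
S(3/2) = 749/632

y_0 = S_0(0) = a_0 = -4
y_1 = S_1(0) = a_1 = 2
y_2 = S_2(0) = a_2 = 0
y_3 = S_3(0) = a_3 = 2
y_4 = S_4(0) = a_4 = 4
y_5 = S_4(1) = -1
t_q=3/2 is in segment 0 (τ=3/2); S_0(τ)=749/632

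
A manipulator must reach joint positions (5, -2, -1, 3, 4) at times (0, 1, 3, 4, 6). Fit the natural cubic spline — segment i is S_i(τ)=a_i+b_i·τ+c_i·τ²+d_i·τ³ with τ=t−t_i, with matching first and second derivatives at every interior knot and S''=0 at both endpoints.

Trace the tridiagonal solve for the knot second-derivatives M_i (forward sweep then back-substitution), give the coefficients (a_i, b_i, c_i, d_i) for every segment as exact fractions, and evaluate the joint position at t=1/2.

  seg 0: a=5 b=-3031/372 c=0 d=427/372
  seg 1: a=-2 b=-875/186 c=427/124 d=-313/744
  seg 2: a=-1 b=374/93 c=57/62 d=-175/186
  seg 3: a=3 b=565/186 c=-59/31 d=59/186
S(1/2) = 1061/992

Δ: Δ0=-7, Δ1=1/2, Δ2=4, Δ3=1/2
row 1: diag=6, rhs=45; c'=1/3, d'=15/2
row 2: denom=6−2·1/3=16/3; d'=(21−2·15/2)/(16/3)=9/8
row 3: denom=6−1·3/16=93/16; d'=(-21−1·9/8)/(93/16)=-118/31
back: M3=-118/31
back: M2=9/8−3/16·-118/31=57/31
back: M1=15/2−1/3·57/31=427/62
M: M0=0, M1=427/62, M2=57/31, M3=-118/31, M4=0
seg 0: a=5, c=M0/2=0, d=(M1−M0)/(6·1)=427/372, b=Δ0−h0·(2M0+M1)/6=-3031/372
seg 1: a=-2, c=M1/2=427/124, d=(M2−M1)/(6·2)=-313/744, b=Δ1−h1·(2M1+M2)/6=-875/186
seg 2: a=-1, c=M2/2=57/62, d=(M3−M2)/(6·1)=-175/186, b=Δ2−h2·(2M2+M3)/6=374/93
seg 3: a=3, c=M3/2=-59/31, d=(M4−M3)/(6·2)=59/186, b=Δ3−h3·(2M3+M4)/6=565/186
t_q=1/2 → seg 0, τ=1/2; S=5+-3031/372·τ+0·τ²+427/372·τ³=1061/992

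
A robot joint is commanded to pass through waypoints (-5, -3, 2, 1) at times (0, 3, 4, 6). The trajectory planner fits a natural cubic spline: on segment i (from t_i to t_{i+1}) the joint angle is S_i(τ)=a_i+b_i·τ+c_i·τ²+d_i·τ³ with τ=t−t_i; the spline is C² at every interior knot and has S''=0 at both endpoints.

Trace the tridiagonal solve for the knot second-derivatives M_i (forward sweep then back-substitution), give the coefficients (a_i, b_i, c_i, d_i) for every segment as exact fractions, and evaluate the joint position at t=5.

  seg 0: a=-5 b=-379/282 c=0 d=21/94
  seg 1: a=-3 b=661/141 c=189/94 d=-479/282
  seg 2: a=2 b=1019/282 c=-145/47 d=145/282
S(5) = 143/47

Δ: Δ0=2/3, Δ1=5, Δ2=-1/2
row 1: diag=8, rhs=26; c'=1/8, d'=13/4
row 2: denom=6−1·1/8=47/8; d'=(-33−1·13/4)/(47/8)=-290/47
back: M2=-290/47
back: M1=13/4−1/8·-290/47=189/47
M: M0=0, M1=189/47, M2=-290/47, M3=0
seg 0: a=-5, c=M0/2=0, d=(M1−M0)/(6·3)=21/94, b=Δ0−h0·(2M0+M1)/6=-379/282
seg 1: a=-3, c=M1/2=189/94, d=(M2−M1)/(6·1)=-479/282, b=Δ1−h1·(2M1+M2)/6=661/141
seg 2: a=2, c=M2/2=-145/47, d=(M3−M2)/(6·2)=145/282, b=Δ2−h2·(2M2+M3)/6=1019/282
t_q=5 → seg 2, τ=1; S=2+1019/282·τ+-145/47·τ²+145/282·τ³=143/47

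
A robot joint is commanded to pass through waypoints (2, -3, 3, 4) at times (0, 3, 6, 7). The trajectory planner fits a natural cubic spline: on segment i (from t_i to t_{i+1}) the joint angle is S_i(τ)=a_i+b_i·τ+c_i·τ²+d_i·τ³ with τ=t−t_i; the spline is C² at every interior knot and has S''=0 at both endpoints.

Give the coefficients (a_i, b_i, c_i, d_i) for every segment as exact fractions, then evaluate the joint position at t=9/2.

  seg 0: a=2 b=-242/87 c=0 d=97/783
  seg 1: a=-3 b=49/87 c=97/87 d=-166/783
  seg 2: a=3 b=133/87 c=-23/29 d=23/87
S(9/2) = -21/58

Δ: Δ0=-5/3, Δ1=2, Δ2=1
row 1: diag=12, rhs=22; c'=1/4, d'=11/6
row 2: denom=8−3·1/4=29/4; d'=(-6−3·11/6)/(29/4)=-46/29
back: M2=-46/29
back: M1=11/6−1/4·-46/29=194/87
M: M0=0, M1=194/87, M2=-46/29, M3=0
seg 0: a=2, c=M0/2=0, d=(M1−M0)/(6·3)=97/783, b=Δ0−h0·(2M0+M1)/6=-242/87
seg 1: a=-3, c=M1/2=97/87, d=(M2−M1)/(6·3)=-166/783, b=Δ1−h1·(2M1+M2)/6=49/87
seg 2: a=3, c=M2/2=-23/29, d=(M3−M2)/(6·1)=23/87, b=Δ2−h2·(2M2+M3)/6=133/87
t_q=9/2 → seg 1, τ=3/2; S=-3+49/87·τ+97/87·τ²+-166/783·τ³=-21/58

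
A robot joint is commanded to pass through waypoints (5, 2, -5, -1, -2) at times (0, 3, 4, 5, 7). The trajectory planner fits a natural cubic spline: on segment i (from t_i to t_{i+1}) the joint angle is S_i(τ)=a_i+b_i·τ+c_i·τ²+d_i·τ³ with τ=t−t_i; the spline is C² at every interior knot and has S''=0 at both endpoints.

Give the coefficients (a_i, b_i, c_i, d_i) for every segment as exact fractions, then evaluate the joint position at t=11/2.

  seg 0: a=5 b=895/356 c=0 d=-139/356
  seg 1: a=2 b=-1429/178 c=-1251/356 d=1617/356
  seg 2: a=-5 b=-509/356 c=900/89 d=-1667/356
  seg 3: a=-1 b=845/178 c=-1401/356 d=467/712
S(11/2) = 2687/5696

Δ: Δ0=-1, Δ1=-7, Δ2=4, Δ3=-1/2
row 1: diag=8, rhs=-36; c'=1/8, d'=-9/2
row 2: denom=4−1·1/8=31/8; d'=(66−1·-9/2)/(31/8)=564/31
row 3: denom=6−1·8/31=178/31; d'=(-27−1·564/31)/(178/31)=-1401/178
back: M3=-1401/178
back: M2=564/31−8/31·-1401/178=1800/89
back: M1=-9/2−1/8·1800/89=-1251/178
M: M0=0, M1=-1251/178, M2=1800/89, M3=-1401/178, M4=0
seg 0: a=5, c=M0/2=0, d=(M1−M0)/(6·3)=-139/356, b=Δ0−h0·(2M0+M1)/6=895/356
seg 1: a=2, c=M1/2=-1251/356, d=(M2−M1)/(6·1)=1617/356, b=Δ1−h1·(2M1+M2)/6=-1429/178
seg 2: a=-5, c=M2/2=900/89, d=(M3−M2)/(6·1)=-1667/356, b=Δ2−h2·(2M2+M3)/6=-509/356
seg 3: a=-1, c=M3/2=-1401/356, d=(M4−M3)/(6·2)=467/712, b=Δ3−h3·(2M3+M4)/6=845/178
t_q=11/2 → seg 3, τ=1/2; S=-1+845/178·τ+-1401/356·τ²+467/712·τ³=2687/5696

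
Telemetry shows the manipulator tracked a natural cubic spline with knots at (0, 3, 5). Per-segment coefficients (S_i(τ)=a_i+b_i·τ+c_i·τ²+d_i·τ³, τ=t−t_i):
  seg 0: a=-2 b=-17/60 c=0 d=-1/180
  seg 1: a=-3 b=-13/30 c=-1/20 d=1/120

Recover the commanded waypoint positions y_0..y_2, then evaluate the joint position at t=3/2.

y_0=-2 y_1=-3 y_2=-4
S(3/2) = -391/160

y_0 = S_0(0) = a_0 = -2
y_1 = S_1(0) = a_1 = -3
y_2 = S_1(2) = -4
t_q=3/2 is in segment 0 (τ=3/2); S_0(τ)=-391/160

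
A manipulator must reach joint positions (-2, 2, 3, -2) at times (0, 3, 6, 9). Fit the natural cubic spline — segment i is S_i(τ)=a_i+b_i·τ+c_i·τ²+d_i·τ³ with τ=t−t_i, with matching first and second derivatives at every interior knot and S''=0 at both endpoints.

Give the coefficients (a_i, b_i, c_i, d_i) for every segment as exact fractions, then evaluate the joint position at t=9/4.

  seg 0: a=-2 b=22/15 c=0 d=-2/135
  seg 1: a=2 b=16/15 c=-2/15 d=-1/27
  seg 2: a=3 b=-11/15 c=-7/15 d=7/135
S(9/4) = 181/160

Δ: Δ0=4/3, Δ1=1/3, Δ2=-5/3
row 1: diag=12, rhs=-6; c'=1/4, d'=-1/2
row 2: denom=12−3·1/4=45/4; d'=(-12−3·-1/2)/(45/4)=-14/15
back: M2=-14/15
back: M1=-1/2−1/4·-14/15=-4/15
M: M0=0, M1=-4/15, M2=-14/15, M3=0
seg 0: a=-2, c=M0/2=0, d=(M1−M0)/(6·3)=-2/135, b=Δ0−h0·(2M0+M1)/6=22/15
seg 1: a=2, c=M1/2=-2/15, d=(M2−M1)/(6·3)=-1/27, b=Δ1−h1·(2M1+M2)/6=16/15
seg 2: a=3, c=M2/2=-7/15, d=(M3−M2)/(6·3)=7/135, b=Δ2−h2·(2M2+M3)/6=-11/15
t_q=9/4 → seg 0, τ=9/4; S=-2+22/15·τ+0·τ²+-2/135·τ³=181/160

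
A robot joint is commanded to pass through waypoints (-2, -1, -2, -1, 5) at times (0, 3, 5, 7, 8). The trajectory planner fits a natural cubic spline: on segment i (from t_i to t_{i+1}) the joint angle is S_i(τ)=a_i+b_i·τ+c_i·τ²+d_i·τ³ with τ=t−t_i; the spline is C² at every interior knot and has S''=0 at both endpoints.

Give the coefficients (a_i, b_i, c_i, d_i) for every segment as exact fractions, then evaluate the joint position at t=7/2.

Δ: Δ0=1/3, Δ1=-1/2, Δ2=1/2, Δ3=6
row 1: diag=10, rhs=-5; c'=1/5, d'=-1/2
row 2: denom=8−2·1/5=38/5; d'=(6−2·-1/2)/(38/5)=35/38
row 3: denom=6−2·5/19=104/19; d'=(33−2·35/38)/(104/19)=74/13
back: M3=74/13
back: M2=35/38−5/19·74/13=-15/26
back: M1=-1/2−1/5·-15/26=-5/13
M: M0=0, M1=-5/13, M2=-15/26, M3=74/13, M4=0
seg 0: a=-2, c=M0/2=0, d=(M1−M0)/(6·3)=-5/234, b=Δ0−h0·(2M0+M1)/6=41/78
seg 1: a=-1, c=M1/2=-5/26, d=(M2−M1)/(6·2)=-5/312, b=Δ1−h1·(2M1+M2)/6=-2/39
seg 2: a=-2, c=M2/2=-15/52, d=(M3−M2)/(6·2)=163/312, b=Δ2−h2·(2M2+M3)/6=-79/78
seg 3: a=-1, c=M3/2=37/13, d=(M4−M3)/(6·1)=-37/39, b=Δ3−h3·(2M3+M4)/6=160/39
t_q=7/2 → seg 1, τ=1/2; S=-1+-2/39·τ+-5/26·τ²+-5/312·τ³=-895/832

  seg 0: a=-2 b=41/78 c=0 d=-5/234
  seg 1: a=-1 b=-2/39 c=-5/26 d=-5/312
  seg 2: a=-2 b=-79/78 c=-15/52 d=163/312
  seg 3: a=-1 b=160/39 c=37/13 d=-37/39
S(7/2) = -895/832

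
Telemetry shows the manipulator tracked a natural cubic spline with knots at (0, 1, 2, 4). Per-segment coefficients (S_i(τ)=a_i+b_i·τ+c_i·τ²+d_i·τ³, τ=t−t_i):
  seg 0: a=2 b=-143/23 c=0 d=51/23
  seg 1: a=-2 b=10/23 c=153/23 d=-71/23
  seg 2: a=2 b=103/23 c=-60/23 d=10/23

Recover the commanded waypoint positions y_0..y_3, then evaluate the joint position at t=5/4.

y_0=2 y_1=-2 y_2=2 y_3=4
S(5/4) = -2243/1472

y_0 = S_0(0) = a_0 = 2
y_1 = S_1(0) = a_1 = -2
y_2 = S_2(0) = a_2 = 2
y_3 = S_2(2) = 4
t_q=5/4 is in segment 1 (τ=1/4); S_1(τ)=-2243/1472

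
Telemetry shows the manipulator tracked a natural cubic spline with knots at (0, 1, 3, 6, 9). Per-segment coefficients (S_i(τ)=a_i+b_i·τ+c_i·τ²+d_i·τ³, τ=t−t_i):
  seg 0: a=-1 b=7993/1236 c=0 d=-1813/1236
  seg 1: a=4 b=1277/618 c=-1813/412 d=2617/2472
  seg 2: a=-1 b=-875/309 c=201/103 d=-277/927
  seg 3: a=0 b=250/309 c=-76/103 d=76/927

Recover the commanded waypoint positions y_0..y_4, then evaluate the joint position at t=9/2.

y_0 = S_0(0) = a_0 = -1
y_1 = S_1(0) = a_1 = 4
y_2 = S_2(0) = a_2 = -1
y_3 = S_3(0) = a_3 = 0
y_4 = S_3(3) = -2
t_q=9/2 is in segment 2 (τ=3/2); S_2(τ)=-1537/824

y_0=-1 y_1=4 y_2=-1 y_3=0 y_4=-2
S(9/2) = -1537/824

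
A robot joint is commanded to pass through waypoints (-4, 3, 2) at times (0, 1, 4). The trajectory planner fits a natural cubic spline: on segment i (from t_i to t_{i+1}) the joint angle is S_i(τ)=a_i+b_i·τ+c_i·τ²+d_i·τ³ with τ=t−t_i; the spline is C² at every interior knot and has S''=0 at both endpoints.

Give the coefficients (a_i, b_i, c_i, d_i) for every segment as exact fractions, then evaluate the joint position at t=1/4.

Δ: Δ0=7, Δ1=-1/3
row 1: diag=8, rhs=-44; c'=3/8, d'=-11/2
back: M1=-11/2
M: M0=0, M1=-11/2, M2=0
seg 0: a=-4, c=M0/2=0, d=(M1−M0)/(6·1)=-11/12, b=Δ0−h0·(2M0+M1)/6=95/12
seg 1: a=3, c=M1/2=-11/4, d=(M2−M1)/(6·3)=11/36, b=Δ1−h1·(2M1+M2)/6=31/6
t_q=1/4 → seg 0, τ=1/4; S=-4+95/12·τ+0·τ²+-11/12·τ³=-521/256

  seg 0: a=-4 b=95/12 c=0 d=-11/12
  seg 1: a=3 b=31/6 c=-11/4 d=11/36
S(1/4) = -521/256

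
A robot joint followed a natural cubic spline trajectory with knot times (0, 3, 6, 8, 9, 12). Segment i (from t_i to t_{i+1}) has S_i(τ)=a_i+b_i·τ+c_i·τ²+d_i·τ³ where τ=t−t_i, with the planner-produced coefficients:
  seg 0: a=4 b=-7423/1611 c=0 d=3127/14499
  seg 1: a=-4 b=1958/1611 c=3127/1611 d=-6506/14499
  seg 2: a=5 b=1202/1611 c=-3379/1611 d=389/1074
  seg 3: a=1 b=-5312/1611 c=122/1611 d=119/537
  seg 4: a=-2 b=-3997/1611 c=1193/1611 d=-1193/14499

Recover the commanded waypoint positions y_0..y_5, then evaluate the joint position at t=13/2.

y_0=4 y_1=-4 y_2=5 y_3=1 y_4=-2 y_5=-5
S(13/2) = 42049/8592

y_0 = S_0(0) = a_0 = 4
y_1 = S_1(0) = a_1 = -4
y_2 = S_2(0) = a_2 = 5
y_3 = S_3(0) = a_3 = 1
y_4 = S_4(0) = a_4 = -2
y_5 = S_4(3) = -5
t_q=13/2 is in segment 2 (τ=1/2); S_2(τ)=42049/8592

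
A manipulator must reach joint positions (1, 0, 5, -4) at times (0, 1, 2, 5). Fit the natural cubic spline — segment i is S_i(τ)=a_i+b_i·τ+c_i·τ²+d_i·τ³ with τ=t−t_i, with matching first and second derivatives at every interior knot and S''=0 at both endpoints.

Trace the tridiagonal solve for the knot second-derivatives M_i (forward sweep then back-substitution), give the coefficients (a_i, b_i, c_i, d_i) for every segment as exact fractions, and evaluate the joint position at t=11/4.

  seg 0: a=1 b=-87/31 c=0 d=56/31
  seg 1: a=0 b=81/31 c=168/31 d=-94/31
  seg 2: a=5 b=135/31 c=-114/31 d=38/93
S(11/4) = 6319/992

Δ: Δ0=-1, Δ1=5, Δ2=-3
row 1: diag=4, rhs=36; c'=1/4, d'=9
row 2: denom=8−1·1/4=31/4; d'=(-48−1·9)/(31/4)=-228/31
back: M2=-228/31
back: M1=9−1/4·-228/31=336/31
M: M0=0, M1=336/31, M2=-228/31, M3=0
seg 0: a=1, c=M0/2=0, d=(M1−M0)/(6·1)=56/31, b=Δ0−h0·(2M0+M1)/6=-87/31
seg 1: a=0, c=M1/2=168/31, d=(M2−M1)/(6·1)=-94/31, b=Δ1−h1·(2M1+M2)/6=81/31
seg 2: a=5, c=M2/2=-114/31, d=(M3−M2)/(6·3)=38/93, b=Δ2−h2·(2M2+M3)/6=135/31
t_q=11/4 → seg 2, τ=3/4; S=5+135/31·τ+-114/31·τ²+38/93·τ³=6319/992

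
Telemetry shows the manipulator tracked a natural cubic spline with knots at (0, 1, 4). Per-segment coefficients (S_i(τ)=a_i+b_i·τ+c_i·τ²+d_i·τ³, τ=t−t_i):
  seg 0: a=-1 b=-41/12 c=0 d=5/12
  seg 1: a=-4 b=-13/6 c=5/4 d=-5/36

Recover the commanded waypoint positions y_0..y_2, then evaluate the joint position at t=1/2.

y_0=-1 y_1=-4 y_2=-3
S(1/2) = -85/32

y_0 = S_0(0) = a_0 = -1
y_1 = S_1(0) = a_1 = -4
y_2 = S_1(3) = -3
t_q=1/2 is in segment 0 (τ=1/2); S_0(τ)=-85/32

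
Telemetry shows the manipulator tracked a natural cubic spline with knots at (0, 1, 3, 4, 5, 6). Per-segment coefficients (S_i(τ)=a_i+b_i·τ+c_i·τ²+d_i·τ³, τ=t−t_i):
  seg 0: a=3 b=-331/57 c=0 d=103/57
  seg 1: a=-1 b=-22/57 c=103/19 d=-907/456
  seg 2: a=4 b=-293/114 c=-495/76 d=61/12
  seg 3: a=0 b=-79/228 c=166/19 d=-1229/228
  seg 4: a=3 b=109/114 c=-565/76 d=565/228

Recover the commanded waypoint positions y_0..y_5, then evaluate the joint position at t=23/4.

y_0 = S_0(0) = a_0 = 3
y_1 = S_1(0) = a_1 = -1
y_2 = S_2(0) = a_2 = 4
y_3 = S_3(0) = a_3 = 0
y_4 = S_4(0) = a_4 = 3
y_5 = S_4(1) = -1
t_q=23/4 is in segment 4 (τ=3/4); S_4(τ)=2825/4864

y_0=3 y_1=-1 y_2=4 y_3=0 y_4=3 y_5=-1
S(23/4) = 2825/4864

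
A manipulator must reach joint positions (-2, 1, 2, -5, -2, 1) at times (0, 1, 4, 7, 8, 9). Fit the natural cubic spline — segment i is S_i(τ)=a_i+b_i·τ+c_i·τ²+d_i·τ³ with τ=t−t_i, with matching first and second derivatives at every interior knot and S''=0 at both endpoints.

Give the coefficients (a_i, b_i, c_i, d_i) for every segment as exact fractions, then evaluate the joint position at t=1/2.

Δ: Δ0=3, Δ1=1/3, Δ2=-7/3, Δ3=3, Δ4=3
row 1: diag=8, rhs=-16; c'=3/8, d'=-2
row 2: denom=12−3·3/8=87/8; d'=(-16−3·-2)/(87/8)=-80/87
row 3: denom=8−3·8/29=208/29; d'=(32−3·-80/87)/(208/29)=63/13
row 4: denom=4−1·29/208=803/208; d'=(0−1·63/13)/(803/208)=-1008/803
back: M4=-1008/803
back: M3=63/13−29/208·-1008/803=4032/803
back: M2=-80/87−8/29·4032/803=-5552/2409
back: M1=-2−3/8·-5552/2409=-912/803
M: M0=0, M1=-912/803, M2=-5552/2409, M3=4032/803, M4=-1008/803, M5=0
seg 0: a=-2, c=M0/2=0, d=(M1−M0)/(6·1)=-152/803, b=Δ0−h0·(2M0+M1)/6=2561/803
seg 1: a=1, c=M1/2=-456/803, d=(M2−M1)/(6·3)=-128/1971, b=Δ1−h1·(2M1+M2)/6=2105/803
seg 2: a=2, c=M2/2=-2776/2409, d=(M3−M2)/(6·3)=8824/21681, b=Δ2−h2·(2M2+M3)/6=-2039/803
seg 3: a=-5, c=M3/2=2016/803, d=(M4−M3)/(6·1)=-840/803, b=Δ3−h3·(2M3+M4)/6=1233/803
seg 4: a=-2, c=M4/2=-504/803, d=(M5−M4)/(6·1)=168/803, b=Δ4−h4·(2M4+M5)/6=2745/803
t_q=1/2 → seg 0, τ=1/2; S=-2+2561/803·τ+0·τ²+-152/803·τ³=-689/1606

  seg 0: a=-2 b=2561/803 c=0 d=-152/803
  seg 1: a=1 b=2105/803 c=-456/803 d=-128/1971
  seg 2: a=2 b=-2039/803 c=-2776/2409 d=8824/21681
  seg 3: a=-5 b=1233/803 c=2016/803 d=-840/803
  seg 4: a=-2 b=2745/803 c=-504/803 d=168/803
S(1/2) = -689/1606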